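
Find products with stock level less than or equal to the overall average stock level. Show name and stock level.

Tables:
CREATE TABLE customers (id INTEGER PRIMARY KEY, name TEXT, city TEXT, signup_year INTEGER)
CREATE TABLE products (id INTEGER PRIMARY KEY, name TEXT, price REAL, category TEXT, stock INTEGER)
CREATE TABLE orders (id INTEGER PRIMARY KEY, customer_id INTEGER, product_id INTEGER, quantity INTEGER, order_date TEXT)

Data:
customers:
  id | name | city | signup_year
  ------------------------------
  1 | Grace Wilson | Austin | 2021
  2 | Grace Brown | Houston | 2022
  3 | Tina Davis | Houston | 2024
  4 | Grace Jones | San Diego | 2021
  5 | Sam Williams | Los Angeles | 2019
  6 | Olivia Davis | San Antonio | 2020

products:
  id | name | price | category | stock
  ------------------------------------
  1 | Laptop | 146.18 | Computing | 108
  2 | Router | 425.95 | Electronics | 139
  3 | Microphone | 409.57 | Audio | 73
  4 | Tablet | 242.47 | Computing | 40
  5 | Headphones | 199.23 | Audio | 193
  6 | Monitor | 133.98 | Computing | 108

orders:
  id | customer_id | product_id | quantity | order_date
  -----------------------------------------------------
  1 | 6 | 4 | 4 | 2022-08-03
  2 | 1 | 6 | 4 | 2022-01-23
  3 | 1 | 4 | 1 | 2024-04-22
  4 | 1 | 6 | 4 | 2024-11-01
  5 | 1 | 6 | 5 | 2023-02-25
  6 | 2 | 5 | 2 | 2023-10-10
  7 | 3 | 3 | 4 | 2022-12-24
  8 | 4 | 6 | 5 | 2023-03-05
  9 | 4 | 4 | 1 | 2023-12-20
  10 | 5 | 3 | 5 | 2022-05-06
SELECT name, stock FROM products WHERE stock <= (SELECT AVG(stock) FROM products)

Execution result:
name | stock
Laptop | 108
Microphone | 73
Tablet | 40
Monitor | 108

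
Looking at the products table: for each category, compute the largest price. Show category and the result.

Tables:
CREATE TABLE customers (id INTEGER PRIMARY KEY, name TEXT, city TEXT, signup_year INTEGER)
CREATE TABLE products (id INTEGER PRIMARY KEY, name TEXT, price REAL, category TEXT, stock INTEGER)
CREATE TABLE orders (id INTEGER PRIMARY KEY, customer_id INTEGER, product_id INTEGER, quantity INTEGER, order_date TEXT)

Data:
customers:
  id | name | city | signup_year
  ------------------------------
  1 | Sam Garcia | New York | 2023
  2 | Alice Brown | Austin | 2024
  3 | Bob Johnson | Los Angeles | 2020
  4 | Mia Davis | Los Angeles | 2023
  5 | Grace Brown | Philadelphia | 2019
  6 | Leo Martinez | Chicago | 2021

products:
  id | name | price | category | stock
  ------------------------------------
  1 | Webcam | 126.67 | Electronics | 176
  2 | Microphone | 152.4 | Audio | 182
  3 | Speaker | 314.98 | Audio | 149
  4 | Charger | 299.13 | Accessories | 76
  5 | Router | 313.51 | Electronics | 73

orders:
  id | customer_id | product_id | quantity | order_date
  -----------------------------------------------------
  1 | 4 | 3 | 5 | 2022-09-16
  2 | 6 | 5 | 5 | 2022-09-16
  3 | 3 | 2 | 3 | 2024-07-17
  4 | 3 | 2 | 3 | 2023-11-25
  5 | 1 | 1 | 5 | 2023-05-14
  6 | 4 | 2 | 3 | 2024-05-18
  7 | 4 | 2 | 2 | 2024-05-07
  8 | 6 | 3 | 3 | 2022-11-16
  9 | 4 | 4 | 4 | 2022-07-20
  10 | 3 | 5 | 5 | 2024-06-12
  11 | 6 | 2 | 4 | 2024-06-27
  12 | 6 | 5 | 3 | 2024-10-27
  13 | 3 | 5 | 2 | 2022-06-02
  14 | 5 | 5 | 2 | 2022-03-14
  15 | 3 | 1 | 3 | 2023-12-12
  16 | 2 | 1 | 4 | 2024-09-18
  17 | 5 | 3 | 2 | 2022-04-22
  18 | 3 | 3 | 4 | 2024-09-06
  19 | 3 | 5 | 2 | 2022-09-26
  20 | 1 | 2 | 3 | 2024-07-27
SELECT category, MAX(price) AS max_price FROM products GROUP BY category

Execution result:
category | max_price
Accessories | 299.13
Audio | 314.98
Electronics | 313.51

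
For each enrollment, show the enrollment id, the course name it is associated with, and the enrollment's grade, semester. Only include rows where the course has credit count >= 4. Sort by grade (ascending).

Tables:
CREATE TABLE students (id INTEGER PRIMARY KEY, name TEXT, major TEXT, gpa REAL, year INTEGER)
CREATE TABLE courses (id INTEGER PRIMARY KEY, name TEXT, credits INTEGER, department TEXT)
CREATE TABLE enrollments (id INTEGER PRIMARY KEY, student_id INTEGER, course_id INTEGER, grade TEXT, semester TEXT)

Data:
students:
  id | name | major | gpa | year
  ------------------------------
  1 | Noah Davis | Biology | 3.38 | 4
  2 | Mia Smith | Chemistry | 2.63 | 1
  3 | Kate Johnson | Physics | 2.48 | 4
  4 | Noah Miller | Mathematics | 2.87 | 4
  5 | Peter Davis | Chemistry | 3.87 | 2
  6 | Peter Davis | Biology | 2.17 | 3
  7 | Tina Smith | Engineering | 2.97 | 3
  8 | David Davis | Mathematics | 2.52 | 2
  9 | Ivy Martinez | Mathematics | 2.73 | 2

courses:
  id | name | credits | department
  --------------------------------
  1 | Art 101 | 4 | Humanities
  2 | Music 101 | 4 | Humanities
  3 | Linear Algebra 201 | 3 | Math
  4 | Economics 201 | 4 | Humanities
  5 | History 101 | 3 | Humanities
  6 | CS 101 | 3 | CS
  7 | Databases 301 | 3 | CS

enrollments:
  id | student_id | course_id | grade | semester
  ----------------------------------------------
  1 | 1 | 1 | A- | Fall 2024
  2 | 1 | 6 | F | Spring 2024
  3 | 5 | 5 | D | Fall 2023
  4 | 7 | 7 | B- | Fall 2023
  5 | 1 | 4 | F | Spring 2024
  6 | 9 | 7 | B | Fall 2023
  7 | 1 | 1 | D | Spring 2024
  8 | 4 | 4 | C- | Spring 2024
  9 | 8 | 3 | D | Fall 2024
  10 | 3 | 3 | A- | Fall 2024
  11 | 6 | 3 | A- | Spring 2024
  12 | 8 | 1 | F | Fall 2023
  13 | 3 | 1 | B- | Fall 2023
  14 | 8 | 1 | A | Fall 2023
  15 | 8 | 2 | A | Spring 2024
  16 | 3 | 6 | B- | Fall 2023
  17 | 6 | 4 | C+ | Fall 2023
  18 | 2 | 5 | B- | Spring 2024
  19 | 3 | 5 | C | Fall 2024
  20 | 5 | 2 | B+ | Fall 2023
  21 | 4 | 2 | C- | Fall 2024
SELECT c.id, p.name AS course, c.grade, c.semester FROM enrollments c JOIN courses p ON c.course_id = p.id WHERE p.credits >= 4 ORDER BY c.grade ASC

Execution result:
id | course | grade | semester
14 | Art 101 | A | Fall 2023
15 | Music 101 | A | Spring 2024
1 | Art 101 | A- | Fall 2024
20 | Music 101 | B+ | Fall 2023
13 | Art 101 | B- | Fall 2023
17 | Economics 201 | C+ | Fall 2023
8 | Economics 201 | C- | Spring 2024
21 | Music 101 | C- | Fall 2024
7 | Art 101 | D | Spring 2024
5 | Economics 201 | F | Spring 2024
12 | Art 101 | F | Fall 2023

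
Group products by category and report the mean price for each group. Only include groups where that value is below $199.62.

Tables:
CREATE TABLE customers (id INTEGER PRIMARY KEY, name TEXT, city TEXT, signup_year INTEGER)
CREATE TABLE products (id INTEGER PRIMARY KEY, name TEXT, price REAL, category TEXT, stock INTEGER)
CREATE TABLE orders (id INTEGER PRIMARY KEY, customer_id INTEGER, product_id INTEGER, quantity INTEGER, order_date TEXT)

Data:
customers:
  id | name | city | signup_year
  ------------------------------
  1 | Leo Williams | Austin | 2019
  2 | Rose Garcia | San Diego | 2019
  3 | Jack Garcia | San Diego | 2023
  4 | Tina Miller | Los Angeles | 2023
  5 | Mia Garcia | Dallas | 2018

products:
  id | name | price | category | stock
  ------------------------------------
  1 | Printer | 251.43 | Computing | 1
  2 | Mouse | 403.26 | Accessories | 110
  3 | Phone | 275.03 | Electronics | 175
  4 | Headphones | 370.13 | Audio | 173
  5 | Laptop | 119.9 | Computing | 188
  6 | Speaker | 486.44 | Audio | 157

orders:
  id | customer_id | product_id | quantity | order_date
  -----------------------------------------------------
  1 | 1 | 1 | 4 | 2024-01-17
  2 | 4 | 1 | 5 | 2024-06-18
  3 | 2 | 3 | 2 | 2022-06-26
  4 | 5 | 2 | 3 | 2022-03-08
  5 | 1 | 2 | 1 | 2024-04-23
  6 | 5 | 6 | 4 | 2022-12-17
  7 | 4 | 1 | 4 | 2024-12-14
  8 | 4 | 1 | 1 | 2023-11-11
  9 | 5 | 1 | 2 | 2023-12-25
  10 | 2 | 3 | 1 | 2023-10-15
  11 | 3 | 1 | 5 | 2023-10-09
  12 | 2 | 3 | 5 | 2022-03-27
SELECT category, AVG(price) AS avg_price FROM products GROUP BY category HAVING AVG(price) < 199.62

Execution result:
category | avg_price
Computing | 185.67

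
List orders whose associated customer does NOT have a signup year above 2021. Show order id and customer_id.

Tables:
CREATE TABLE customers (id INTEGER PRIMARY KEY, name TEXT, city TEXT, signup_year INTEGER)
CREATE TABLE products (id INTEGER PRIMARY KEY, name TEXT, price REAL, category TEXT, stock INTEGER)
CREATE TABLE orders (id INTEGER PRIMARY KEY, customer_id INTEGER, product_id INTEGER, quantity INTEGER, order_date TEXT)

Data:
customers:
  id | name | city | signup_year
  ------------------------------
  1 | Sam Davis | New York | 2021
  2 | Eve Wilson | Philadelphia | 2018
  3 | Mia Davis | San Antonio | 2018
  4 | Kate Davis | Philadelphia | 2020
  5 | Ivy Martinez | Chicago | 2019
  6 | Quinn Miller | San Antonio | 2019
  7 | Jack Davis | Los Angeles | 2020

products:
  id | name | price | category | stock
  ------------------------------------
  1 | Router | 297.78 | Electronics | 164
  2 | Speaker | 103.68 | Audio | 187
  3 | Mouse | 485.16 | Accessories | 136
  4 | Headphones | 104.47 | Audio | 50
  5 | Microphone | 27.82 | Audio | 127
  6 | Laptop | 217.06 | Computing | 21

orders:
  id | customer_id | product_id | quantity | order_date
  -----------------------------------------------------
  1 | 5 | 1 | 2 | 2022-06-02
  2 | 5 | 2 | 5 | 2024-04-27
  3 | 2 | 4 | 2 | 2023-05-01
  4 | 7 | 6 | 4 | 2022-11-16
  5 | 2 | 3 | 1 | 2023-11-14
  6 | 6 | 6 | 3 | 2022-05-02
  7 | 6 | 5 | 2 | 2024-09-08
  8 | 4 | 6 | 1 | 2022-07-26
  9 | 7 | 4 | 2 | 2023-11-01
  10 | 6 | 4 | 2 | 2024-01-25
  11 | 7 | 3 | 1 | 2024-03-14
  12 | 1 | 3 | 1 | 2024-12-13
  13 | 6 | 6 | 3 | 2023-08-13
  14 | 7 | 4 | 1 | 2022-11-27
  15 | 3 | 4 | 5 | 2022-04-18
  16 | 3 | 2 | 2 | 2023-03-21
SELECT id, customer_id FROM orders WHERE customer_id NOT IN (SELECT id FROM customers WHERE signup_year > 2021)

Execution result:
id | customer_id
1 | 5
2 | 5
3 | 2
4 | 7
5 | 2
6 | 6
7 | 6
8 | 4
9 | 7
10 | 6
11 | 7
12 | 1
13 | 6
14 | 7
15 | 3
16 | 3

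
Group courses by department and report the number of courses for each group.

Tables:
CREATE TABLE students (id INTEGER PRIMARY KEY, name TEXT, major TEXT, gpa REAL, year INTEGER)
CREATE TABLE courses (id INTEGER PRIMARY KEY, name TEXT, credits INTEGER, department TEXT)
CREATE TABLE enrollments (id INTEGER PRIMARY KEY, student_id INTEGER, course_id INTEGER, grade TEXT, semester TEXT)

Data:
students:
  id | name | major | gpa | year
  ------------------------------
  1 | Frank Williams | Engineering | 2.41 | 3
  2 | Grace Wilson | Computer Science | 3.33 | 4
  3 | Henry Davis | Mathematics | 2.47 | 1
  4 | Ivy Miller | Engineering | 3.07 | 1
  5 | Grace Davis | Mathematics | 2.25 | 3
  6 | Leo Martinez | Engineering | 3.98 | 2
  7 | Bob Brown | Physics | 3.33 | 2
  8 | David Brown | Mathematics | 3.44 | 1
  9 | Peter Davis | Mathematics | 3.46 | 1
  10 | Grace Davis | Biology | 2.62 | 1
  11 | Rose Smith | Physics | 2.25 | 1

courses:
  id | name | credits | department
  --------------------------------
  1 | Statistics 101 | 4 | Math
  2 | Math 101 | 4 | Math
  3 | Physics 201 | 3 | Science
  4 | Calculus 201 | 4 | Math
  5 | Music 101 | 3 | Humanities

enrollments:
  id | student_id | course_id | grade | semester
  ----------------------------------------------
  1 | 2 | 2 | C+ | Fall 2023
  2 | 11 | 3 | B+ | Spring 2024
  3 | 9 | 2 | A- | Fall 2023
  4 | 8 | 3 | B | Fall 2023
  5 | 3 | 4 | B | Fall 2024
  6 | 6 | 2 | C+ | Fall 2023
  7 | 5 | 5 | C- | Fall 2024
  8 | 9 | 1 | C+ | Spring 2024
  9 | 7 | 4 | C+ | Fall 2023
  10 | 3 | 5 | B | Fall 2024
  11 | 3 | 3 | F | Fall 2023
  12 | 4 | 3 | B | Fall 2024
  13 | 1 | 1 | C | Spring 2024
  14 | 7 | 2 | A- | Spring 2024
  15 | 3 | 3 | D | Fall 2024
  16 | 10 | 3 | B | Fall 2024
SELECT department, COUNT(*) AS n FROM courses GROUP BY department

Execution result:
department | n
Humanities | 1
Math | 3
Science | 1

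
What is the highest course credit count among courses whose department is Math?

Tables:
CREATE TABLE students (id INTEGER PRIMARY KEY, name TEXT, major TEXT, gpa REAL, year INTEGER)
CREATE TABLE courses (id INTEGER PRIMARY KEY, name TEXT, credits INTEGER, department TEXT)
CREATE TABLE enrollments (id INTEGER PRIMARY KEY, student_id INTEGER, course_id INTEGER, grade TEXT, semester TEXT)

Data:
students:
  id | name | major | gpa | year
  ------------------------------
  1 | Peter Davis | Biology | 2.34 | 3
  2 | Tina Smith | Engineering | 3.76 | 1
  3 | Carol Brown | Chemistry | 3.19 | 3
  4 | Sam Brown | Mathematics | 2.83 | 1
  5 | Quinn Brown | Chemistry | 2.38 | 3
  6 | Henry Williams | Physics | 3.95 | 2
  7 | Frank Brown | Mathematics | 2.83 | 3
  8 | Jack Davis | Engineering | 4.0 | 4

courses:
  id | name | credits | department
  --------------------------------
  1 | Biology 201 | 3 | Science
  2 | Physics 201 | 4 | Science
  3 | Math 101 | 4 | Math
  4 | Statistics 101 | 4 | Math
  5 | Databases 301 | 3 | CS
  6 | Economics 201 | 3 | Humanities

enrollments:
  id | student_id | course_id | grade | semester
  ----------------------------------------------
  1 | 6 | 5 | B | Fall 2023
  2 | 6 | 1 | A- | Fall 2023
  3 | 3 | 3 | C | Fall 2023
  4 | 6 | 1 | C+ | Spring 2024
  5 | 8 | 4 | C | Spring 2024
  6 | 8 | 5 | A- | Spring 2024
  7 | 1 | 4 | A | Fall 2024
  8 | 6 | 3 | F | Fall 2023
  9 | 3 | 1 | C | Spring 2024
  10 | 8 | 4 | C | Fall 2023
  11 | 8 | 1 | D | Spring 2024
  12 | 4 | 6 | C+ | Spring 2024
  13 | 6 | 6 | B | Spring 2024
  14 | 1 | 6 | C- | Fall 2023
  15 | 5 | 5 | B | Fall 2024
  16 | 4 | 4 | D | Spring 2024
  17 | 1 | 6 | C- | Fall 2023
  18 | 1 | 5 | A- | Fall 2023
SELECT MAX(credits) FROM courses WHERE department = 'Math'

Execution result:
4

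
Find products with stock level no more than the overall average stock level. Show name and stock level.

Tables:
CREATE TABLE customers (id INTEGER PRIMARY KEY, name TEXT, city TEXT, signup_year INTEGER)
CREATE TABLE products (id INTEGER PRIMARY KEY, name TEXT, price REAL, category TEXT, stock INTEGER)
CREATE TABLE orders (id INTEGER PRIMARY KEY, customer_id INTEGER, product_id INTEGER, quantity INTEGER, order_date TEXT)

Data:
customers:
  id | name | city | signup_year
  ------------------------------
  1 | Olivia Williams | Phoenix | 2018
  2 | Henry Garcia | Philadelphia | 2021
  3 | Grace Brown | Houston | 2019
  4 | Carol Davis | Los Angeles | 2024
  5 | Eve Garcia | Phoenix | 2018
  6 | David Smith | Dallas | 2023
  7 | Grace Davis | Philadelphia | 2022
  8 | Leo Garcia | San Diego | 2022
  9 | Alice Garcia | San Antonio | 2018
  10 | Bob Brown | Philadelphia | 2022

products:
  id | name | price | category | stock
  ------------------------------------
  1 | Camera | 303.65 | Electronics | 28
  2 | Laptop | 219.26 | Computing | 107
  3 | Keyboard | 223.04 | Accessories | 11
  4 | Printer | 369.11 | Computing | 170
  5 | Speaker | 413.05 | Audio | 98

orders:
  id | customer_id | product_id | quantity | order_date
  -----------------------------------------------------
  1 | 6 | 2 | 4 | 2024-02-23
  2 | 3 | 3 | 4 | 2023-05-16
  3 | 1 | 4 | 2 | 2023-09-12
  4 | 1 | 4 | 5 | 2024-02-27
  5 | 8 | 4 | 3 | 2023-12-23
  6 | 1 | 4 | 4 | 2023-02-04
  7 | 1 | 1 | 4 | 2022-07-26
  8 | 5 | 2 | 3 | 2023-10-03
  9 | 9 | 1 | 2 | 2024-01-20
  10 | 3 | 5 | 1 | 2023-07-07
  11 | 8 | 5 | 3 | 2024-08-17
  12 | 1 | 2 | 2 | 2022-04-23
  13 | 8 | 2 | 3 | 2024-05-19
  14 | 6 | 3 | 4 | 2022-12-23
SELECT name, stock FROM products WHERE stock <= (SELECT AVG(stock) FROM products)

Execution result:
name | stock
Camera | 28
Keyboard | 11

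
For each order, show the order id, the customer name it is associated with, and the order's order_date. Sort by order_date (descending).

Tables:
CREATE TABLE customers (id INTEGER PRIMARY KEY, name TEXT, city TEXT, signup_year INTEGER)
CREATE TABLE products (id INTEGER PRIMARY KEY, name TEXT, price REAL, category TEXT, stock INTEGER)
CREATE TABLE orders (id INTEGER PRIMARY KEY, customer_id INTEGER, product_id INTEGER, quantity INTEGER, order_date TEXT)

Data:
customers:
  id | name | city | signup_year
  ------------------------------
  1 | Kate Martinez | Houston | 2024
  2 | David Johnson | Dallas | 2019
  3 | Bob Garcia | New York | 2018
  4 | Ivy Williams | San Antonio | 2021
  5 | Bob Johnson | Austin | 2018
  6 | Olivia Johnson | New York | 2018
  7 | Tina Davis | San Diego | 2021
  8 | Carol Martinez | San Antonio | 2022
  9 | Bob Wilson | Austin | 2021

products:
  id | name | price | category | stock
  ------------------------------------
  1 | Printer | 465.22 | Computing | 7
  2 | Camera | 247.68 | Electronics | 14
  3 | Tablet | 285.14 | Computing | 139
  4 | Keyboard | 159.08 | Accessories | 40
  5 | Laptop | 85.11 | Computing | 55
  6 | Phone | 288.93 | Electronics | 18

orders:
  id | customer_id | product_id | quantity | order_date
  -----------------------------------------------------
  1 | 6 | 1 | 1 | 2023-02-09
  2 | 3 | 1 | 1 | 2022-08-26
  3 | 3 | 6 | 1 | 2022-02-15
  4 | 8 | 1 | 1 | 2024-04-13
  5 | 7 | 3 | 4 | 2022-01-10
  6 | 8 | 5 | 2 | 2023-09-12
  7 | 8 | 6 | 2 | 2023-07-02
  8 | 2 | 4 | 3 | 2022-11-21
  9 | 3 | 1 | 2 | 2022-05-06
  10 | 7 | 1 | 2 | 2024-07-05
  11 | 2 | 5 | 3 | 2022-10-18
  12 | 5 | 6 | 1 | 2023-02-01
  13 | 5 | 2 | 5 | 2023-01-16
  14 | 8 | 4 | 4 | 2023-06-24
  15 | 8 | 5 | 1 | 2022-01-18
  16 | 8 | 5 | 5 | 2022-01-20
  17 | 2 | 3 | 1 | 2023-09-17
SELECT c.id, p.name AS customer, c.order_date FROM orders c JOIN customers p ON c.customer_id = p.id ORDER BY c.order_date DESC

Execution result:
id | customer | order_date
10 | Tina Davis | 2024-07-05
4 | Carol Martinez | 2024-04-13
17 | David Johnson | 2023-09-17
6 | Carol Martinez | 2023-09-12
7 | Carol Martinez | 2023-07-02
14 | Carol Martinez | 2023-06-24
1 | Olivia Johnson | 2023-02-09
12 | Bob Johnson | 2023-02-01
13 | Bob Johnson | 2023-01-16
8 | David Johnson | 2022-11-21
11 | David Johnson | 2022-10-18
2 | Bob Garcia | 2022-08-26
9 | Bob Garcia | 2022-05-06
3 | Bob Garcia | 2022-02-15
16 | Carol Martinez | 2022-01-20
15 | Carol Martinez | 2022-01-18
5 | Tina Davis | 2022-01-10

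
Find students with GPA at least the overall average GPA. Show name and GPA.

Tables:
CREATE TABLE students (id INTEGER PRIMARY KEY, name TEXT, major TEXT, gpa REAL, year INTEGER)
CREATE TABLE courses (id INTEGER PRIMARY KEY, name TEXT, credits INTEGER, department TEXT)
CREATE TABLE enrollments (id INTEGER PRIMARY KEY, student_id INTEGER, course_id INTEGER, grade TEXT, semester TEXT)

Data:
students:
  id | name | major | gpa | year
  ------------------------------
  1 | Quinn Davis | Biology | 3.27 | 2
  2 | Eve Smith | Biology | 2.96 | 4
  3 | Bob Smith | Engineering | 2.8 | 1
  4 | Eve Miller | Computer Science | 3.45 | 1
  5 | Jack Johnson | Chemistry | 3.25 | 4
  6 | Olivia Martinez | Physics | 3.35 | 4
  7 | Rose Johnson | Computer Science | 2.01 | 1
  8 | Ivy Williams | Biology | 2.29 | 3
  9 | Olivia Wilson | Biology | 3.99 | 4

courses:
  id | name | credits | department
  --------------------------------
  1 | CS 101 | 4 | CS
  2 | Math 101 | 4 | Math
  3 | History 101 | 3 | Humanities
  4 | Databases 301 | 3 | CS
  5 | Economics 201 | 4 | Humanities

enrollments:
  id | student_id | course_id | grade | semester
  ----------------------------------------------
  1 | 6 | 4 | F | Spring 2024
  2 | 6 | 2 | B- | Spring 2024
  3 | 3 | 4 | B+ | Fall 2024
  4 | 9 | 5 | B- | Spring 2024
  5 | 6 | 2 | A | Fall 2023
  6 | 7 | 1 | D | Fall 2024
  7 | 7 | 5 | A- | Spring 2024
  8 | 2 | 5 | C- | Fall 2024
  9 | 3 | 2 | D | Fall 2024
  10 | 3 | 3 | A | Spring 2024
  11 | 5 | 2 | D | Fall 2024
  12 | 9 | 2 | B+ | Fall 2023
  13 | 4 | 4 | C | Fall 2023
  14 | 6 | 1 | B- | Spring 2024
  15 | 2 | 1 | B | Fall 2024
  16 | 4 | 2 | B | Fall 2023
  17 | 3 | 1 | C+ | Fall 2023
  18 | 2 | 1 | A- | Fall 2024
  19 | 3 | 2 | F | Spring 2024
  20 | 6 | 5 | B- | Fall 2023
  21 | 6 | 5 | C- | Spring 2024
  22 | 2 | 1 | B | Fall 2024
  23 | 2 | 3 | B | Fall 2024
SELECT name, gpa FROM students WHERE gpa >= (SELECT AVG(gpa) FROM students)

Execution result:
name | gpa
Quinn Davis | 3.27
Eve Miller | 3.45
Jack Johnson | 3.25
Olivia Martinez | 3.35
Olivia Wilson | 3.99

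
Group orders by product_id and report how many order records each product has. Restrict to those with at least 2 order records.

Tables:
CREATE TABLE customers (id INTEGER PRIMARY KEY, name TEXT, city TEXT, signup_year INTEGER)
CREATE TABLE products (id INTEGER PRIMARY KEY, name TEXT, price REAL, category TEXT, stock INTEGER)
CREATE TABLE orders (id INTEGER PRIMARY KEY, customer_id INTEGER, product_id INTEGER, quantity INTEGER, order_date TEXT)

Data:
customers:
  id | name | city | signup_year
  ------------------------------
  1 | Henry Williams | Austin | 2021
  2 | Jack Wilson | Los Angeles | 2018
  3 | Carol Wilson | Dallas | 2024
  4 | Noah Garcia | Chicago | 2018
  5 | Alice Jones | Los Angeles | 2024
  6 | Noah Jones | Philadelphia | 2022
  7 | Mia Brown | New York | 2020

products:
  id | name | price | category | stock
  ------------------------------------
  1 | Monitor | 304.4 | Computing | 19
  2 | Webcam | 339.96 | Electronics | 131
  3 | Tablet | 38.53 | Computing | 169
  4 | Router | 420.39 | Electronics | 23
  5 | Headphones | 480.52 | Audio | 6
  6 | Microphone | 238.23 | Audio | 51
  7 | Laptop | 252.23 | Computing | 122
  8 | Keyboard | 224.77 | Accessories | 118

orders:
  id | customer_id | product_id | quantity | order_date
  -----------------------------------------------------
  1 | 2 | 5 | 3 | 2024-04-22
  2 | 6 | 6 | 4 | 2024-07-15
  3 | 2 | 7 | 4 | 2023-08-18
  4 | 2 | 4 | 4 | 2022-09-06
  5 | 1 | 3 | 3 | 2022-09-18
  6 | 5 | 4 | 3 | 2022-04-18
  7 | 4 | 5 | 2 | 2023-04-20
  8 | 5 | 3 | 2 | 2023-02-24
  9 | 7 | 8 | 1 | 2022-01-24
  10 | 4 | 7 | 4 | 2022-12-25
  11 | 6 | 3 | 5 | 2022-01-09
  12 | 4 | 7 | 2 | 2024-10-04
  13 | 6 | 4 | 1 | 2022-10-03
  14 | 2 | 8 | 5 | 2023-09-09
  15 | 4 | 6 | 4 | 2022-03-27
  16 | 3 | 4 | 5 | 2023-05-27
SELECT product_id, COUNT(*) AS order_count FROM orders GROUP BY product_id HAVING COUNT(*) >= 2

Execution result:
product_id | order_count
3 | 3
4 | 4
5 | 2
6 | 2
7 | 3
8 | 2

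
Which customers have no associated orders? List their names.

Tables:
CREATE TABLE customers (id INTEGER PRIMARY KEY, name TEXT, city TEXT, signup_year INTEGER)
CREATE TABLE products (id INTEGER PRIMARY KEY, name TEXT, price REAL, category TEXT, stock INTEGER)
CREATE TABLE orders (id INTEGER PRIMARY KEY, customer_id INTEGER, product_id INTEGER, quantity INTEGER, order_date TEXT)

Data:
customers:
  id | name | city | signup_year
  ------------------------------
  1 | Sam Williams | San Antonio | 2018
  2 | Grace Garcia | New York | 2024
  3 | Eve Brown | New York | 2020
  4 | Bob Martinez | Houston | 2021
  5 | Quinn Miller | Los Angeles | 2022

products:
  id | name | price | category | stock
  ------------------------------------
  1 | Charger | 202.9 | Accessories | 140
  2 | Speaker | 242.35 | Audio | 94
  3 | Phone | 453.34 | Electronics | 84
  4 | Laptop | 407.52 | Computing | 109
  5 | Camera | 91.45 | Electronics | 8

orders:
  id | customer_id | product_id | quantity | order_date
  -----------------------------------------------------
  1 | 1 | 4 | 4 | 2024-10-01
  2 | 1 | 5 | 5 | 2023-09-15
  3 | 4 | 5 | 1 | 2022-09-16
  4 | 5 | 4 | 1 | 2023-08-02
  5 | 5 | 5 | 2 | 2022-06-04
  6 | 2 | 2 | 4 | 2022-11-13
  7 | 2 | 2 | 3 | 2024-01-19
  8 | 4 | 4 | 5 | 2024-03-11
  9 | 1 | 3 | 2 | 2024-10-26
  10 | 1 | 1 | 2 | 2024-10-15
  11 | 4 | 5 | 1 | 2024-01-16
SELECT p.name FROM customers p LEFT JOIN orders c ON c.customer_id = p.id WHERE c.id IS NULL

Execution result:
Eve Brown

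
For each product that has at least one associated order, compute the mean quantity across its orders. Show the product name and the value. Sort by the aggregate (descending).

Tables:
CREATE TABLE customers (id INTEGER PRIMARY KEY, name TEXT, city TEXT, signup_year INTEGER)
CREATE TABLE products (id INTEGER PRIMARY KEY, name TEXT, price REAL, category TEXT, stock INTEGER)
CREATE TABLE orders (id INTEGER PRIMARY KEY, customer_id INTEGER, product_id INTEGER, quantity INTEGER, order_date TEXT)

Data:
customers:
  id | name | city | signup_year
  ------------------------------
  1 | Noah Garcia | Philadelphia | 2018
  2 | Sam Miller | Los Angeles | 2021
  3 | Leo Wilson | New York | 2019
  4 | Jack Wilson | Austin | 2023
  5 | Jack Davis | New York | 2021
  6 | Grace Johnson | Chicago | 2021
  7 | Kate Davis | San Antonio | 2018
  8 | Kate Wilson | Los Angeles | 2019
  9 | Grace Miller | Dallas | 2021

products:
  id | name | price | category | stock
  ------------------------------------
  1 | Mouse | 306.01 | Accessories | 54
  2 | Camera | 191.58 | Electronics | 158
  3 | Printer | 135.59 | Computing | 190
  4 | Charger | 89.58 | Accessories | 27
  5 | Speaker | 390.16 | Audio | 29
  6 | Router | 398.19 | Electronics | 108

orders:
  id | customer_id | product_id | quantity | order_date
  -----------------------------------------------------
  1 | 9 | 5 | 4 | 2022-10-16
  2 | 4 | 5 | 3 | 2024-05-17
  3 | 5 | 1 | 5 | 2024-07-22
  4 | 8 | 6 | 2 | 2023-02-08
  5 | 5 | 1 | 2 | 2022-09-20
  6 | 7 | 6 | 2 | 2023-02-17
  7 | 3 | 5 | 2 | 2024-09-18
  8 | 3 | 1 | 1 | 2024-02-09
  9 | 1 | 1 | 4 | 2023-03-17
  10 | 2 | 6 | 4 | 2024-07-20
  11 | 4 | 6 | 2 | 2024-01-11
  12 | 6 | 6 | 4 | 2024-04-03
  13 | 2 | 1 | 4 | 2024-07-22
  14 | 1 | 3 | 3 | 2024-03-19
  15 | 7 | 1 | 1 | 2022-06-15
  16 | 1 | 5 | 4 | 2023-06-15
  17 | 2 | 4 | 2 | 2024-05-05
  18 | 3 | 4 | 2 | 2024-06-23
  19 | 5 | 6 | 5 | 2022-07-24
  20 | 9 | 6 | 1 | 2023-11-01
SELECT p.name, AVG(c.quantity) AS avg_quantity FROM orders c JOIN products p ON c.product_id = p.id GROUP BY p.id, p.name ORDER BY avg_quantity DESC

Execution result:
name | avg_quantity
Speaker | 3.25
Printer | 3.00
Router | 2.86
Mouse | 2.83
Charger | 2.00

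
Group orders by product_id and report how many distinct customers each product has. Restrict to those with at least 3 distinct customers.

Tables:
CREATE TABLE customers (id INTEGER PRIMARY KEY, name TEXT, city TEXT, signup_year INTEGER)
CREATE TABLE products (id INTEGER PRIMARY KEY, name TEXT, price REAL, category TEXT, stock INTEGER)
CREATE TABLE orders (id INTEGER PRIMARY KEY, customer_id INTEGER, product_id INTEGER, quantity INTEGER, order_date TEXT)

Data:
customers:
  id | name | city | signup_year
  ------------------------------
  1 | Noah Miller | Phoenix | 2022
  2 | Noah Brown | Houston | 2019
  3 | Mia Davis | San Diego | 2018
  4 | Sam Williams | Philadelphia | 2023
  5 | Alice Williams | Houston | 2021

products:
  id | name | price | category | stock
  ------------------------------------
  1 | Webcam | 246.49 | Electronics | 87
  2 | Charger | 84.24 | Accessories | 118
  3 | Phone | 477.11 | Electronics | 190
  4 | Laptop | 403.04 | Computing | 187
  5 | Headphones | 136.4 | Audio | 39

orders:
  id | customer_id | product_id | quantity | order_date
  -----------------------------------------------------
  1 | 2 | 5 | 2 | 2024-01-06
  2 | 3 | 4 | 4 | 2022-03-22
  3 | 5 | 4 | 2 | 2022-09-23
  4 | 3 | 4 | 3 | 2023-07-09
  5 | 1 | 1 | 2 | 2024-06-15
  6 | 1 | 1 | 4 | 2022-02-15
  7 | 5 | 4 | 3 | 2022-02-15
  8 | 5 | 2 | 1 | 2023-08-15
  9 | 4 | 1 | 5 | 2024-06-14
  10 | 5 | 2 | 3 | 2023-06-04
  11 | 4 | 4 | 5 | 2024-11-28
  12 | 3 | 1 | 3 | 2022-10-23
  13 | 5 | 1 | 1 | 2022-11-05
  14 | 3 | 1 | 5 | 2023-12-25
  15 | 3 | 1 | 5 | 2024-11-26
SELECT product_id, COUNT(DISTINCT customer_id) AS distinct_customer_count FROM orders GROUP BY product_id HAVING COUNT(DISTINCT customer_id) >= 3

Execution result:
product_id | distinct_customer_count
1 | 4
4 | 3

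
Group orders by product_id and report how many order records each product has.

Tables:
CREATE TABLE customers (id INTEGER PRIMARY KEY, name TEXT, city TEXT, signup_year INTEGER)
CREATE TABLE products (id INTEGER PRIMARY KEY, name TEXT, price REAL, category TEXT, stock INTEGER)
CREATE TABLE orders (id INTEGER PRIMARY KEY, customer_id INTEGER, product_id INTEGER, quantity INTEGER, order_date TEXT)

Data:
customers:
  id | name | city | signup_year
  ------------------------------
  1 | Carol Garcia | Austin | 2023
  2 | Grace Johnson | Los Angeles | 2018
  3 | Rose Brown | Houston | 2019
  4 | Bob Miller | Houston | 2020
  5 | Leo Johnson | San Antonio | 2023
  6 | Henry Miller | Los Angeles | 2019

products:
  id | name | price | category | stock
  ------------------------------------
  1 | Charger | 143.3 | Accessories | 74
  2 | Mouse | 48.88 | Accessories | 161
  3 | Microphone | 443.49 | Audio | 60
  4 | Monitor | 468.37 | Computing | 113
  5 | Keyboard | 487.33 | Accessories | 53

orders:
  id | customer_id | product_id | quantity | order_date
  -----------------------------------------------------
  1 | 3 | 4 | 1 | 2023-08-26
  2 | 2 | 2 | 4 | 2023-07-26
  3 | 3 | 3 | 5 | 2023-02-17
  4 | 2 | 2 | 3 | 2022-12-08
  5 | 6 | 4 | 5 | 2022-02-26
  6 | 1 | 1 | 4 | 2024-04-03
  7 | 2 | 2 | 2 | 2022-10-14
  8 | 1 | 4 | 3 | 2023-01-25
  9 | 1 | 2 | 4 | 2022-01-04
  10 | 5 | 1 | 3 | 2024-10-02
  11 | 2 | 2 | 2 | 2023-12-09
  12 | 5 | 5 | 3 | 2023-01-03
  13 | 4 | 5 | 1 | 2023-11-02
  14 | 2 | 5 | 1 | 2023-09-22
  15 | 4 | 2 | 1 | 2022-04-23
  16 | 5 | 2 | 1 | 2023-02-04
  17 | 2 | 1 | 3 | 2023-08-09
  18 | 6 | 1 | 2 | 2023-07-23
SELECT product_id, COUNT(*) AS order_count FROM orders GROUP BY product_id

Execution result:
product_id | order_count
1 | 4
2 | 7
3 | 1
4 | 3
5 | 3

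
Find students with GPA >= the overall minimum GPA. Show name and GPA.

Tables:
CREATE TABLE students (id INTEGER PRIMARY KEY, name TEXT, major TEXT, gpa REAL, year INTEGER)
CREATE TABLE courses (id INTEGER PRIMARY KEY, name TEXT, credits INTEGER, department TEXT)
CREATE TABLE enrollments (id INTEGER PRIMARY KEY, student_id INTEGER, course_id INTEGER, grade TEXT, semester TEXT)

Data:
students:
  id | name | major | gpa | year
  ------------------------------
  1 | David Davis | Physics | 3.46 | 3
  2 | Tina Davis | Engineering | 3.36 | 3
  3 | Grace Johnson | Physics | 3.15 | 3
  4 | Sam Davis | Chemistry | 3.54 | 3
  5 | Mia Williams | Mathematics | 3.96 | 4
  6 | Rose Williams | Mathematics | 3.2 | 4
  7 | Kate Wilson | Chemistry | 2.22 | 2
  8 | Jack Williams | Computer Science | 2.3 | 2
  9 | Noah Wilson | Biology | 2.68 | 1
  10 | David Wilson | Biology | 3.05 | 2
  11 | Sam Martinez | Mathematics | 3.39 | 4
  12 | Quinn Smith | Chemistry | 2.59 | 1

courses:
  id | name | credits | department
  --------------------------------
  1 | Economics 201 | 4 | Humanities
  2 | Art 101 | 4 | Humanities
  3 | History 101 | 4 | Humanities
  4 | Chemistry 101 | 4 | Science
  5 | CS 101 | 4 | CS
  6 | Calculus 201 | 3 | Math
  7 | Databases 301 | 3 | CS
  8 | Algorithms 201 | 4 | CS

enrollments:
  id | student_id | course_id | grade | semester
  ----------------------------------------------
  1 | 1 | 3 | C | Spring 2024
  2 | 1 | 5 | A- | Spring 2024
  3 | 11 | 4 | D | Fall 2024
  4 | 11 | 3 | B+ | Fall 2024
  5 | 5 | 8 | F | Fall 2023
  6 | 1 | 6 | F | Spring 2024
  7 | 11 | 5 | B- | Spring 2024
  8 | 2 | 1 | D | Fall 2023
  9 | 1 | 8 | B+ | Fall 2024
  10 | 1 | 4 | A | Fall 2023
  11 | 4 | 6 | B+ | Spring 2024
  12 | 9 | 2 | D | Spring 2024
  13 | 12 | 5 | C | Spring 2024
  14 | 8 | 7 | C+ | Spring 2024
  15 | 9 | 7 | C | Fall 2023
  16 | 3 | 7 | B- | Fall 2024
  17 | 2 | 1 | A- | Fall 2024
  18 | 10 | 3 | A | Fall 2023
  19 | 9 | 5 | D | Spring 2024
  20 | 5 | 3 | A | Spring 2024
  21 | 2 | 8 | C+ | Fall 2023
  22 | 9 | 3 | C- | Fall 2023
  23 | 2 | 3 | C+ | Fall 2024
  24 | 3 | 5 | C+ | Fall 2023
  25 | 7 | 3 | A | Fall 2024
SELECT name, gpa FROM students WHERE gpa >= (SELECT MIN(gpa) FROM students)

Execution result:
name | gpa
David Davis | 3.46
Tina Davis | 3.36
Grace Johnson | 3.15
Sam Davis | 3.54
Mia Williams | 3.96
Rose Williams | 3.20
Kate Wilson | 2.22
Jack Williams | 2.30
Noah Wilson | 2.68
David Wilson | 3.05
Sam Martinez | 3.39
Quinn Smith | 2.59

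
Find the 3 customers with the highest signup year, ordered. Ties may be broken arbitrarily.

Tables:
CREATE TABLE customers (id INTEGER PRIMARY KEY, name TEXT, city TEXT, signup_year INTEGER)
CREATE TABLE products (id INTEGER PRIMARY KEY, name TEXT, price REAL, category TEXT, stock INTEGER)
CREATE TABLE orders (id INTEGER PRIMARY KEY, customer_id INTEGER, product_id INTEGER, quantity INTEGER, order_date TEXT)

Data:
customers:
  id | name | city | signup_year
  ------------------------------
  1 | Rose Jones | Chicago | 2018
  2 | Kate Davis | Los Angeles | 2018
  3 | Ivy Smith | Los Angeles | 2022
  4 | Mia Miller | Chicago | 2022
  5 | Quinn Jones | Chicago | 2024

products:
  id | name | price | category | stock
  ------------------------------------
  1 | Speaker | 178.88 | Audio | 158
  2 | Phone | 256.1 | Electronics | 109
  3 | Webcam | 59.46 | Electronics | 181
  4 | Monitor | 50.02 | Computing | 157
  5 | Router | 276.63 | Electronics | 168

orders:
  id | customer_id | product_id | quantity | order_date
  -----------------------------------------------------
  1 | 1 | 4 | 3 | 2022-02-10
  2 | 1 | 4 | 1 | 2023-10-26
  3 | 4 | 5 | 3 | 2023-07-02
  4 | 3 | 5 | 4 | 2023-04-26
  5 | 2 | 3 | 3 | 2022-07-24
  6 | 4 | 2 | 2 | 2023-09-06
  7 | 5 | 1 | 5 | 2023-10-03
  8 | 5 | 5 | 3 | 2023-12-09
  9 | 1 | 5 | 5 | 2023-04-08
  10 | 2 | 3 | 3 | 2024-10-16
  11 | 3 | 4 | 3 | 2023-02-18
SELECT name, signup_year FROM customers ORDER BY signup_year DESC LIMIT 3

Execution result:
name | signup_year
Quinn Jones | 2024
Ivy Smith | 2022
Mia Miller | 2022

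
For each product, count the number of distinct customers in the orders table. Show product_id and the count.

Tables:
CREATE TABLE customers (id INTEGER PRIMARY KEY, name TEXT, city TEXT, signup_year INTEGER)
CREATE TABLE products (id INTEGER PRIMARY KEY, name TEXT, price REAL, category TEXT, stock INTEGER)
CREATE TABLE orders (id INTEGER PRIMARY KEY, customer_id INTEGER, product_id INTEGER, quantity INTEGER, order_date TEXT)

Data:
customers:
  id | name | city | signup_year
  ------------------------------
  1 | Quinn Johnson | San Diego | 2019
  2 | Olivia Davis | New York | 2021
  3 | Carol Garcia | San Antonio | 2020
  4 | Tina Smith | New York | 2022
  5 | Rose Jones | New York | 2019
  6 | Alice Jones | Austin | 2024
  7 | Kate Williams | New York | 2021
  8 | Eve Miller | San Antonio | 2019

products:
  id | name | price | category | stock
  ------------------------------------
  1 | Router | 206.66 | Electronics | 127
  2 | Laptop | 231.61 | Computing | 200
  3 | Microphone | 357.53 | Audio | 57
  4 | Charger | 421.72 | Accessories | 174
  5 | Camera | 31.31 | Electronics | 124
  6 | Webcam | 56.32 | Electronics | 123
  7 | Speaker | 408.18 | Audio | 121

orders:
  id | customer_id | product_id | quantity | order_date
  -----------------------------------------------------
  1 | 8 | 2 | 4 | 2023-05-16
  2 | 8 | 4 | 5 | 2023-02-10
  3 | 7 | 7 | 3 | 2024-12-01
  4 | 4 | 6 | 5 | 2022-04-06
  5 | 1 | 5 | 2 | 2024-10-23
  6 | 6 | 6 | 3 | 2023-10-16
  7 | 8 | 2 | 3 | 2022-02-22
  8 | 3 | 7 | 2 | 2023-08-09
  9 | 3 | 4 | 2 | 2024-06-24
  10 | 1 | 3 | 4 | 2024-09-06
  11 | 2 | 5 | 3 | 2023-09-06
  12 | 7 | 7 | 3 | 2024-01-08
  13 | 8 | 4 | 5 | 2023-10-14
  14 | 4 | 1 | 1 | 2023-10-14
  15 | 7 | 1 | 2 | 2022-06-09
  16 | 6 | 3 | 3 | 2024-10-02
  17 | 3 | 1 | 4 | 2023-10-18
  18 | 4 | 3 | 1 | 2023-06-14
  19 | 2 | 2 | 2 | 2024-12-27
SELECT product_id, COUNT(DISTINCT customer_id) AS distinct_customer_count FROM orders GROUP BY product_id

Execution result:
product_id | distinct_customer_count
1 | 3
2 | 2
3 | 3
4 | 2
5 | 2
6 | 2
7 | 2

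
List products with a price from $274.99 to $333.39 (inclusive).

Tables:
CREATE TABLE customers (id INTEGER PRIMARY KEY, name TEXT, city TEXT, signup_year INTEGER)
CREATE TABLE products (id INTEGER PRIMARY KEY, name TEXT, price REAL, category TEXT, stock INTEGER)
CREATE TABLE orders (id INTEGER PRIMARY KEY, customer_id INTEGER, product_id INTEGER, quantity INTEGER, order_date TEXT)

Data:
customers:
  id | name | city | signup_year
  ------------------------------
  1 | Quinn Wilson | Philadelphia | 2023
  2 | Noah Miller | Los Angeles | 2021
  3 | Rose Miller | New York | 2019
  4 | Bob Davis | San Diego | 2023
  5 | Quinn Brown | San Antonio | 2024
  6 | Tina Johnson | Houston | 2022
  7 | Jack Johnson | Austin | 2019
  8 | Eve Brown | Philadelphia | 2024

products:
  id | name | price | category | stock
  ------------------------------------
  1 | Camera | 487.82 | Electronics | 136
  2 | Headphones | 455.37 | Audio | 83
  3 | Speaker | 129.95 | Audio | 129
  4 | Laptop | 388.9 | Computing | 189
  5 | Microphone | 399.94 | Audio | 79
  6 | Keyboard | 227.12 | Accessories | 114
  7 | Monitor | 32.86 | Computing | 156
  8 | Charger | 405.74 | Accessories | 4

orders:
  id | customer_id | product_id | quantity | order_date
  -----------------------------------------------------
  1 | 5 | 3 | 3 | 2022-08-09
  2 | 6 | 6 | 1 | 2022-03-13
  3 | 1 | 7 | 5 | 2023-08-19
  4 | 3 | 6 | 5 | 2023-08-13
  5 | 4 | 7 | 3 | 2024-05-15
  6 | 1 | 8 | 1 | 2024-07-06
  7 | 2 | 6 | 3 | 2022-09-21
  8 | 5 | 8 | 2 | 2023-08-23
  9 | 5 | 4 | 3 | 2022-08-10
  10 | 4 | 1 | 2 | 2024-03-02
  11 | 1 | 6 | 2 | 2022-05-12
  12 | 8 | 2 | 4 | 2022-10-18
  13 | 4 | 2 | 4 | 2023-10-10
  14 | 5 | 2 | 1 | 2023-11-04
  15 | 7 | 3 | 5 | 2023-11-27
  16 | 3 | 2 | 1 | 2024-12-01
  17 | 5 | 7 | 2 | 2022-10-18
SELECT name, price FROM products WHERE price BETWEEN 274.99 AND 333.39

Execution result:
(no rows)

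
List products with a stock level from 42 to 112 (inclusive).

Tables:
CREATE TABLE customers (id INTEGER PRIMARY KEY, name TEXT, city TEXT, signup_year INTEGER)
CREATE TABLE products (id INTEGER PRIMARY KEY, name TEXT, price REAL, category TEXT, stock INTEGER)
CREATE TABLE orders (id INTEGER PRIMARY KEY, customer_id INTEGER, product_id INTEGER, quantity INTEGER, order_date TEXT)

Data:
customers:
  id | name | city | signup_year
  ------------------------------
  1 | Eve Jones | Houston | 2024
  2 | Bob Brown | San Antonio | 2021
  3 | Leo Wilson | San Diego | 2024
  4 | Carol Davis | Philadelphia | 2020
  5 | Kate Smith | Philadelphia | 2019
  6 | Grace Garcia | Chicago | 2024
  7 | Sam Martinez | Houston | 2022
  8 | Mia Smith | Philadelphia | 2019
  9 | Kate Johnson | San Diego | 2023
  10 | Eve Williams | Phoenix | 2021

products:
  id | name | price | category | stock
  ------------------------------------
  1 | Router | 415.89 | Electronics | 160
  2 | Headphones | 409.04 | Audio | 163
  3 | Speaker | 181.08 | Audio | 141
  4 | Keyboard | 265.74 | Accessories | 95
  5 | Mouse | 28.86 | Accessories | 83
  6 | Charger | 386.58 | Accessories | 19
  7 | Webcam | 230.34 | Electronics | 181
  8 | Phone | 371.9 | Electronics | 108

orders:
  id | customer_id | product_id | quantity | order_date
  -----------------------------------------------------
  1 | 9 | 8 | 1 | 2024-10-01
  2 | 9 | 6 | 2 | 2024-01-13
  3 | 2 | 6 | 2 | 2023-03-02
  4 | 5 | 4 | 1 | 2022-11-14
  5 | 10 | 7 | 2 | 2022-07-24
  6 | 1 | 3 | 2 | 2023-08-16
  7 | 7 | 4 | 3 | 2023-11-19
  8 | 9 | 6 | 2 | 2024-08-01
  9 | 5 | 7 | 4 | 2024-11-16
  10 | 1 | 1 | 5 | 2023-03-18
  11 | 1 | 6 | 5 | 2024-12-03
SELECT name, stock FROM products WHERE stock BETWEEN 42 AND 112

Execution result:
name | stock
Keyboard | 95
Mouse | 83
Phone | 108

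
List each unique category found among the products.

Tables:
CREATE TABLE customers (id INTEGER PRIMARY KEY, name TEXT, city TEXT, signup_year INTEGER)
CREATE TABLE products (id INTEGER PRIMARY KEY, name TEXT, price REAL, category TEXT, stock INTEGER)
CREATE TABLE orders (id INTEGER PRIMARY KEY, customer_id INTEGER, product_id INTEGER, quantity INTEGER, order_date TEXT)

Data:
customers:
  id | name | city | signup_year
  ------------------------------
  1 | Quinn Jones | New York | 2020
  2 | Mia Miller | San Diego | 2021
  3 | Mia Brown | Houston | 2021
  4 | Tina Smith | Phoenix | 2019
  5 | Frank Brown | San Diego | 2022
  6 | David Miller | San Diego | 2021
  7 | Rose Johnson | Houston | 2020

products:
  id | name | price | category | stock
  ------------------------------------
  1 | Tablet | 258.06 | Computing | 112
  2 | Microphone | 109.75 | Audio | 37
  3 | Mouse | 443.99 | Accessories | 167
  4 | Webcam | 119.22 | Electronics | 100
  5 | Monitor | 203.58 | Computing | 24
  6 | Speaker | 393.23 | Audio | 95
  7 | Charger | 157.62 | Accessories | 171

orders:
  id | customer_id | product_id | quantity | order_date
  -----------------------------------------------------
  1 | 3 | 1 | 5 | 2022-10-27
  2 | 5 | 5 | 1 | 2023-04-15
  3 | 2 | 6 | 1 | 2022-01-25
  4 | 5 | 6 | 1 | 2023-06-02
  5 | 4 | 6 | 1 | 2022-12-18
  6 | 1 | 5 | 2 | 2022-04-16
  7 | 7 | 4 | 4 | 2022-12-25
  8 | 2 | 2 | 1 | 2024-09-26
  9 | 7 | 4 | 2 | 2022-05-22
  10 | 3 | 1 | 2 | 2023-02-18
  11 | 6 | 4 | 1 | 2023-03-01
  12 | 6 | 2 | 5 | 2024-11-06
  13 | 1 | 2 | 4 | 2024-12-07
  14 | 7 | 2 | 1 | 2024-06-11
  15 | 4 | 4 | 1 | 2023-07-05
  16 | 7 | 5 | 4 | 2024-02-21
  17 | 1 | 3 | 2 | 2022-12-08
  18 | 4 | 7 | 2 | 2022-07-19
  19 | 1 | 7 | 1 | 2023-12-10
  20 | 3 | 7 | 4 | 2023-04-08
SELECT DISTINCT category FROM products

Execution result:
category
Computing
Audio
Accessories
Electronics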